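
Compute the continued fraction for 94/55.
[1; 1, 2, 2, 3, 2]

Euclidean algorithm steps:
94 = 1 × 55 + 39
55 = 1 × 39 + 16
39 = 2 × 16 + 7
16 = 2 × 7 + 2
7 = 3 × 2 + 1
2 = 2 × 1 + 0
Continued fraction: [1; 1, 2, 2, 3, 2]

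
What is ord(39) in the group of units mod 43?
14

43 is prime, so ord(39) divides φ(43) = 42.
Divisors of 42: 1, 2, 3, 6, 7, 14, 21, 42.
Repeated squaring: 39^1 ≡ 39, 39^2 ≡ 16, 39^4 ≡ 41, 39^8 ≡ 4, 39^16 ≡ 16, 39^32 ≡ 41 (mod 43).
Test 39^d mod 43 for each divisor d in increasing order:
39^1 ≡ 39
39^2 ≡ 16
39^3 = 39^2·39^1 ≡ 22
39^6 = 39^4·39^2 ≡ 11
39^7 = 39^4·39^2·39^1 ≡ 42
39^14 = 39^8·39^4·39^2 ≡ 1  ← first divisor giving 1
The order is 14.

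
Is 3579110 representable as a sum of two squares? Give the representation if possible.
Not possible

Factorization: 3579110 = 2 × 5 × 71^3
By Fermat: n is sum of two squares iff every prime p ≡ 3 (mod 4) appears to even power.
Prime(s) ≡ 3 (mod 4) with odd exponent: [(71, 3)]
Therefore 3579110 cannot be expressed as a² + b².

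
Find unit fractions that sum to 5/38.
1/8 + 1/152

Greedy algorithm:
5/38: ceiling(38/5) = 8, use 1/8
1/152: ceiling(152/1) = 152, use 1/152
Result: 5/38 = 1/8 + 1/152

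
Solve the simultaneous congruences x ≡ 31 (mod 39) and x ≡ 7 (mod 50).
1357

Using Chinese Remainder Theorem:
M = 39 × 50 = 1950
M1 = 50, M2 = 39
y1 = 50^(-1) mod 39 = 32
y2 = 39^(-1) mod 50 = 9
x = (31×50×32 + 7×39×9) mod 1950 = 1357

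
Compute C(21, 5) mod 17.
0

Using Lucas' theorem:
Write n=21 and k=5 in base 17:
n in base 17: [1, 4]
k in base 17: [0, 5]
C(21,5) mod 17 = ∏ C(n_i, k_i) mod 17
Digit binomials (mod 17): C(1,0) = 1; C(4,5) = 0 (k_i > n_i)
Product: 1 × 0 = 0 ≡ 0 (mod 17)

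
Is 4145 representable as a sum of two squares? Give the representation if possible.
7² + 64² (a=7, b=64)

Factorization: 4145 = 5 × 829
By Fermat: n is sum of two squares iff every prime p ≡ 3 (mod 4) appears to even power.
All primes ≡ 3 (mod 4) appear to even power.
Search a = 0, 1, 2, … for 4145 - a² a perfect square: first hit at a = 7: 4145 - 49 = 4096 = 64².
4145 = 7² + 64² = 49 + 4096 ✓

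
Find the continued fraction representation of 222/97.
[2; 3, 2, 6, 2]

Euclidean algorithm steps:
222 = 2 × 97 + 28
97 = 3 × 28 + 13
28 = 2 × 13 + 2
13 = 6 × 2 + 1
2 = 2 × 1 + 0
Continued fraction: [2; 3, 2, 6, 2]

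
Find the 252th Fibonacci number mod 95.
19

Matrix identity: Q^n = [[F_(n+1), F_n], [F_n, F_(n-1)]] with Q = [[1,1],[1,0]].
n = 252 = 11111100₂. Square-and-multiply, entries mod 95:
Q^1 = [[1,1],[1,0]]
Q^3 = (Q^1)²·Q = [[3,2],[2,1]]
Q^7 = (Q^3)²·Q = [[21,13],[13,8]]
Q^15 = (Q^7)²·Q = [[37,40],[40,92]]
Q^31 = (Q^15)²·Q = [[54,24],[24,30]]
Q^63 = (Q^31)²·Q = [[93,72],[72,21]]
Q^126 = (Q^63)² = [[58,38],[38,20]]
Q^252 = (Q^126)² = [[58,19],[19,39]]
F_252 mod 95 = Q^252[0][1] = 19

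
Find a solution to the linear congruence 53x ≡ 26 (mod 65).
x ≡ 52 (mod 65)

gcd(53, 65) = 1, which divides 26, so solutions exist.
Find 53^(-1) mod 65 by the extended Euclidean algorithm:
65 = 1 × 53 + 12  ⟹  12 = (1)·65 + (-1)·53
53 = 4 × 12 + 5  ⟹  5 = (-4)·65 + (5)·53
12 = 2 × 5 + 2  ⟹  2 = (9)·65 + (-11)·53
5 = 2 × 2 + 1  ⟹  1 = (-22)·65 + (27)·53
So (27)·53 ≡ 1 (mod 65), i.e. 53^(-1) ≡ 27 (mod 65).
x ≡ 27 × 26 = 702 ≡ 52 (mod 65).
Check: 53 × 52 = 2756 ≡ 26 (mod 65).
Unique solution: x ≡ 52 (mod 65)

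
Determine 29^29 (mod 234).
113

Repeated squaring. Binary of 29 = 11101.
29^1 ≡ 29 (mod 234); 29^2 ≡ 139 (mod 234); 29^4 ≡ 133 (mod 234); 29^8 ≡ 139 (mod 234); 29^16 ≡ 133 (mod 234)
29^29 = 29^1 × 29^4 × 29^8 × 29^16 ≡ 113 (mod 234)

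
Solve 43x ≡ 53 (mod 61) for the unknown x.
x ≡ 14 (mod 61)

gcd(43, 61) = 1, which divides 53, so solutions exist.
Find 43^(-1) mod 61 by the extended Euclidean algorithm:
61 = 1 × 43 + 18  ⟹  18 = (1)·61 + (-1)·43
43 = 2 × 18 + 7  ⟹  7 = (-2)·61 + (3)·43
18 = 2 × 7 + 4  ⟹  4 = (5)·61 + (-7)·43
7 = 1 × 4 + 3  ⟹  3 = (-7)·61 + (10)·43
4 = 1 × 3 + 1  ⟹  1 = (12)·61 + (-17)·43
So (-17)·43 ≡ 1 (mod 61), i.e. 43^(-1) ≡ -17 ≡ 44 (mod 61).
x ≡ 44 × 53 = 2332 ≡ 14 (mod 61).
Check: 43 × 14 = 602 ≡ 53 (mod 61).
Unique solution: x ≡ 14 (mod 61)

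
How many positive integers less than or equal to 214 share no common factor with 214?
106

214 = 2 × 107
φ(n) = n × ∏(1 - 1/p) for each prime p dividing n
φ(214) = 214 × (1 - 1/2) × (1 - 1/107) = 106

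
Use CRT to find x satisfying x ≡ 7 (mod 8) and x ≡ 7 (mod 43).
7

Using Chinese Remainder Theorem:
M = 8 × 43 = 344
M1 = 43, M2 = 8
y1 = 43^(-1) mod 8 = 3
y2 = 8^(-1) mod 43 = 27
x = (7×43×3 + 7×8×27) mod 344 = 7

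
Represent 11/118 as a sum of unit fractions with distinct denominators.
1/11 + 1/433 + 1/562034

Greedy algorithm:
11/118: ceiling(118/11) = 11, use 1/11
3/1298: ceiling(1298/3) = 433, use 1/433
1/562034: ceiling(562034/1) = 562034, use 1/562034
Result: 11/118 = 1/11 + 1/433 + 1/562034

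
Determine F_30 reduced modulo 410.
150

Matrix identity: Q^n = [[F_(n+1), F_n], [F_n, F_(n-1)]] with Q = [[1,1],[1,0]].
n = 30 = 11110₂. Square-and-multiply, entries mod 410:
Q^1 = [[1,1],[1,0]]
Q^3 = (Q^1)²·Q = [[3,2],[2,1]]
Q^7 = (Q^3)²·Q = [[21,13],[13,8]]
Q^15 = (Q^7)²·Q = [[167,200],[200,377]]
Q^30 = (Q^15)² = [[239,150],[150,89]]
F_30 mod 410 = Q^30[0][1] = 150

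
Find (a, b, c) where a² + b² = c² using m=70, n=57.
(1651, 7980, 8149)

Euclid's formula: a = m² - n², b = 2mn, c = m² + n²
m = 70, n = 57
a = 70² - 57² = 4900 - 3249 = 1651
b = 2 × 70 × 57 = 7980
c = 70² + 57² = 4900 + 3249 = 8149
Verification: 1651² + 7980² = 2725801 + 63680400 = 66406201 = 8149² ✓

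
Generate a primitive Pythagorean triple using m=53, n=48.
(505, 5088, 5113)

Euclid's formula: a = m² - n², b = 2mn, c = m² + n²
m = 53, n = 48
a = 53² - 48² = 2809 - 2304 = 505
b = 2 × 53 × 48 = 5088
c = 53² + 48² = 2809 + 2304 = 5113
Verification: 505² + 5088² = 255025 + 25887744 = 26142769 = 5113² ✓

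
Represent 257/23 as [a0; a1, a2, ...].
[11; 5, 1, 3]

Euclidean algorithm steps:
257 = 11 × 23 + 4
23 = 5 × 4 + 3
4 = 1 × 3 + 1
3 = 3 × 1 + 0
Continued fraction: [11; 5, 1, 3]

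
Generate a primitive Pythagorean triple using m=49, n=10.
(2301, 980, 2501)

Euclid's formula: a = m² - n², b = 2mn, c = m² + n²
m = 49, n = 10
a = 49² - 10² = 2401 - 100 = 2301
b = 2 × 49 × 10 = 980
c = 49² + 10² = 2401 + 100 = 2501
Verification: 2301² + 980² = 5294601 + 960400 = 6255001 = 2501² ✓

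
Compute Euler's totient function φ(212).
104

212 = 2^2 × 53
φ(n) = n × ∏(1 - 1/p) for each prime p dividing n
φ(212) = 212 × (1 - 1/2) × (1 - 1/53) = 104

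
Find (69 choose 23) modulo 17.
0

Using Lucas' theorem:
Write n=69 and k=23 in base 17:
n in base 17: [4, 1]
k in base 17: [1, 6]
C(69,23) mod 17 = ∏ C(n_i, k_i) mod 17
Digit binomials (mod 17): C(4,1) = 4; C(1,6) = 0 (k_i > n_i)
Product: 4 × 0 = 0 ≡ 0 (mod 17)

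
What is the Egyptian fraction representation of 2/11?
1/6 + 1/66

Greedy algorithm:
2/11: ceiling(11/2) = 6, use 1/6
1/66: ceiling(66/1) = 66, use 1/66
Result: 2/11 = 1/6 + 1/66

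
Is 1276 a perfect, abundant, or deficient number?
deficient

Proper divisors of 1276: sum = 1 + 2 + 4 + 11 + 22 + 29 + 44 + 58 + 116 + 319 + 638 = 1244
Since 1244 < 1276, 1276 is deficient.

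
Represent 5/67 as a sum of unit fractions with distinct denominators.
1/14 + 1/313 + 1/293594

Greedy algorithm:
5/67: ceiling(67/5) = 14, use 1/14
3/938: ceiling(938/3) = 313, use 1/313
1/293594: ceiling(293594/1) = 293594, use 1/293594
Result: 5/67 = 1/14 + 1/313 + 1/293594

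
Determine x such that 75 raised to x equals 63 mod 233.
96

Baby-step giant-step with step n = ⌈√233⌉ = 16.
Baby steps 75^j mod 233 (j:value) for j=0..15: 0:1, 1:75, 2:33, 3:145, 4:157, 5:125, 6:55, 7:164, 8:184, 9:53, 10:14, 11:118, 12:229, 13:166, 14:101, 15:119.
Giant-step multiplier: 75^(-16) ≡ 75^(232-16) = 75^216 ≡ 128 (mod 233).
Giant steps γ_i = 63·128^i mod 233: γ_0=63, γ_1=142, γ_2=2, γ_3=23, γ_4=148, γ_5=71, γ_6=1 (in table at j=0).
x = i·n + j = 6·16 + 0 = 96.
Check: 75^96 ≡ 63 (mod 233).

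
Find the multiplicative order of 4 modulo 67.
33

67 is prime, so ord(4) divides φ(67) = 66.
Divisors of 66: 1, 2, 3, 6, 11, 22, 33, 66.
Repeated squaring: 4^1 ≡ 4, 4^2 ≡ 16, 4^4 ≡ 55, 4^8 ≡ 10, 4^16 ≡ 33, 4^32 ≡ 17, 4^64 ≡ 21 (mod 67).
Test 4^d mod 67 for each divisor d in increasing order:
4^1 ≡ 4
4^2 ≡ 16
4^3 = 4^2·4^1 ≡ 64
4^6 = 4^4·4^2 ≡ 9
4^11 = 4^8·4^2·4^1 ≡ 37
4^22 = 4^16·4^4·4^2 ≡ 29
4^33 = 4^32·4^1 ≡ 1  ← first divisor giving 1
The order is 33.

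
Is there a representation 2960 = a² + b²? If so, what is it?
16² + 52² (a=16, b=52)

Factorization: 2960 = 2^4 × 5 × 37
By Fermat: n is sum of two squares iff every prime p ≡ 3 (mod 4) appears to even power.
All primes ≡ 3 (mod 4) appear to even power.
Search a = 0, 1, 2, … for 2960 - a² a perfect square: first hit at a = 16: 2960 - 256 = 2704 = 52².
2960 = 16² + 52² = 256 + 2704 ✓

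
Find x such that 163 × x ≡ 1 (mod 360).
307

gcd(163, 360) = 1, so the inverse exists.
Extended Euclidean algorithm on (360, 163):
360 = 2 × 163 + 34  ⟹  34 = (1)·360 + (-2)·163
163 = 4 × 34 + 27  ⟹  27 = (-4)·360 + (9)·163
34 = 1 × 27 + 7  ⟹  7 = (5)·360 + (-11)·163
27 = 3 × 7 + 6  ⟹  6 = (-19)·360 + (42)·163
7 = 1 × 6 + 1  ⟹  1 = (24)·360 + (-53)·163
So (-53)·163 ≡ 1 (mod 360), i.e. 163^(-1) ≡ -53 ≡ 307 (mod 360).
Check: 163 × 307 = 50041 ≡ 1 (mod 360)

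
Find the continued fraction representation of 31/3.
[10; 3]

Euclidean algorithm steps:
31 = 10 × 3 + 1
3 = 3 × 1 + 0
Continued fraction: [10; 3]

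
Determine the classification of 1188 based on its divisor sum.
abundant

Proper divisors of 1188: sum = 1 + 2 + 3 + 4 + 6 + 9 + 11 + 12 + ... + 198 + 297 + 396 + 594 (23 divisors) = 2172
Since 2172 > 1188, 1188 is abundant.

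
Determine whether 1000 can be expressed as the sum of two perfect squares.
10² + 30² (a=10, b=30)

Factorization: 1000 = 2^3 × 5^3
By Fermat: n is sum of two squares iff every prime p ≡ 3 (mod 4) appears to even power.
All primes ≡ 3 (mod 4) appear to even power.
Search a = 0, 1, 2, … for 1000 - a² a perfect square: first hit at a = 10: 1000 - 100 = 900 = 30².
1000 = 10² + 30² = 100 + 900 ✓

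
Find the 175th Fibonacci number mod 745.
185

Matrix identity: Q^n = [[F_(n+1), F_n], [F_n, F_(n-1)]] with Q = [[1,1],[1,0]].
n = 175 = 10101111₂. Square-and-multiply, entries mod 745:
Q^1 = [[1,1],[1,0]]
Q^2 = (Q^1)² = [[2,1],[1,1]]
Q^5 = (Q^2)²·Q = [[8,5],[5,3]]
Q^10 = (Q^5)² = [[89,55],[55,34]]
Q^21 = (Q^10)²·Q = [[576,516],[516,60]]
Q^43 = (Q^21)²·Q = [[173,542],[542,376]]
Q^87 = (Q^43)²·Q = [[666,363],[363,303]]
Q^175 = (Q^87)²·Q = [[292,185],[185,107]]
F_175 mod 745 = Q^175[0][1] = 185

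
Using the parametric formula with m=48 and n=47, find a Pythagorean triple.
(95, 4512, 4513)

Euclid's formula: a = m² - n², b = 2mn, c = m² + n²
m = 48, n = 47
a = 48² - 47² = 2304 - 2209 = 95
b = 2 × 48 × 47 = 4512
c = 48² + 47² = 2304 + 2209 = 4513
Verification: 95² + 4512² = 9025 + 20358144 = 20367169 = 4513² ✓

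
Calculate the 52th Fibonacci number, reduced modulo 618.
285

Matrix identity: Q^n = [[F_(n+1), F_n], [F_n, F_(n-1)]] with Q = [[1,1],[1,0]].
n = 52 = 110100₂. Square-and-multiply, entries mod 618:
Q^1 = [[1,1],[1,0]]
Q^3 = (Q^1)²·Q = [[3,2],[2,1]]
Q^6 = (Q^3)² = [[13,8],[8,5]]
Q^13 = (Q^6)²·Q = [[377,233],[233,144]]
Q^26 = (Q^13)² = [[512,265],[265,247]]
Q^52 = (Q^26)² = [[503,285],[285,218]]
F_52 mod 618 = Q^52[0][1] = 285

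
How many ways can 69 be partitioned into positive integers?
3554345

p(n) counts ways to write n as a sum of positive integers (order ignored).
Euler's pentagonal recurrence: p(k) = p(k-1) + p(k-2) - p(k-5) - p(k-7) + p(k-12) + p(k-15) - ... (offsets j(3j∓1)/2, signs ++--, p(0)=1, p(<0)=0).
DP table for k = 0..68: p(0)=1, p(1)=1, p(2)=2, p(3)=3, p(4)=5, p(5)=7, p(6)=11, p(7)=15, p(8)=22, p(9)=30, p(10)=42, p(11)=56, p(12)=77, p(13)=101, p(14)=135, p(15)=176, p(16)=231, p(17)=297, p(18)=385, p(19)=490, p(20)=627, p(21)=792, p(22)=1002, p(23)=1255, p(24)=1575, p(25)=1958, p(26)=2436, p(27)=3010, p(28)=3718, p(29)=4565, p(30)=5604, p(31)=6842, p(32)=8349, p(33)=10143, p(34)=12310, p(35)=14883, p(36)=17977, p(37)=21637, p(38)=26015, p(39)=31185, p(40)=37338, p(41)=44583, p(42)=53174, p(43)=63261, p(44)=75175, p(45)=89134, p(46)=105558, p(47)=124754, p(48)=147273, p(49)=173525, p(50)=204226, p(51)=239943, p(52)=281589, p(53)=329931, p(54)=386155, p(55)=451276, p(56)=526823, p(57)=614154, p(58)=715220, p(59)=831820, p(60)=966467, p(61)=1121505, p(62)=1300156, p(63)=1505499, p(64)=1741630, p(65)=2012558, p(66)=2323520, p(67)=2679689, p(68)=3087735.
Final step: p(69) = p(68) + p(67) - p(64) - p(62) + p(57) + p(54) - p(47) - p(43) + p(34) + p(29) - p(18) - p(12)
= 3087735 + 2679689 - 1741630 - 1300156 + 614154 + 386155 - 124754 - 63261 + 12310 + 4565 - 385 - 77
= 3554345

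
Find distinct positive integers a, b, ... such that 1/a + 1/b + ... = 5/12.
1/3 + 1/12

Greedy algorithm:
5/12: ceiling(12/5) = 3, use 1/3
1/12: ceiling(12/1) = 12, use 1/12
Result: 5/12 = 1/3 + 1/12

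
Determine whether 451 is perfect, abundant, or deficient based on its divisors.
deficient

Proper divisors of 451: sum = 1 + 11 + 41 = 53
Since 53 < 451, 451 is deficient.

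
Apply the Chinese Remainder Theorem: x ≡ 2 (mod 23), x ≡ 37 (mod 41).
324

Using Chinese Remainder Theorem:
M = 23 × 41 = 943
M1 = 41, M2 = 23
y1 = 41^(-1) mod 23 = 9
y2 = 23^(-1) mod 41 = 25
x = (2×41×9 + 37×23×25) mod 943 = 324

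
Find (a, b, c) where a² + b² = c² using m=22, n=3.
(475, 132, 493)

Euclid's formula: a = m² - n², b = 2mn, c = m² + n²
m = 22, n = 3
a = 22² - 3² = 484 - 9 = 475
b = 2 × 22 × 3 = 132
c = 22² + 3² = 484 + 9 = 493
Verification: 475² + 132² = 225625 + 17424 = 243049 = 493² ✓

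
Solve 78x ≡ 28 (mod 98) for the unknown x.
x ≡ 28 (mod 49)

gcd(78, 98) = 2, which divides 28, so solutions exist.
Divide through by 2: 39x ≡ 14 (mod 49).
Find 39^(-1) mod 49 by the extended Euclidean algorithm:
49 = 1 × 39 + 10  ⟹  10 = (1)·49 + (-1)·39
39 = 3 × 10 + 9  ⟹  9 = (-3)·49 + (4)·39
10 = 1 × 9 + 1  ⟹  1 = (4)·49 + (-5)·39
So (-5)·39 ≡ 1 (mod 49), i.e. 39^(-1) ≡ -5 ≡ 44 (mod 49).
x ≡ 44 × 14 = 616 ≡ 28 (mod 49).
Check: 78 × 28 = 2184 ≡ 28 (mod 98).
x ≡ 28 (mod 49), giving 2 solutions mod 98.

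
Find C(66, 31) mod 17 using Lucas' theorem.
11

Using Lucas' theorem:
Write n=66 and k=31 in base 17:
n in base 17: [3, 15]
k in base 17: [1, 14]
C(66,31) mod 17 = ∏ C(n_i, k_i) mod 17
Digit binomials (mod 17): C(3,1) = 3; C(15,14) = 15
Product: 3 × 15 = 45 ≡ 11 (mod 17)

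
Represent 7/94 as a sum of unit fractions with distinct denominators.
1/14 + 1/329

Greedy algorithm:
7/94: ceiling(94/7) = 14, use 1/14
1/329: ceiling(329/1) = 329, use 1/329
Result: 7/94 = 1/14 + 1/329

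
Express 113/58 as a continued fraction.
[1; 1, 18, 3]

Euclidean algorithm steps:
113 = 1 × 58 + 55
58 = 1 × 55 + 3
55 = 18 × 3 + 1
3 = 3 × 1 + 0
Continued fraction: [1; 1, 18, 3]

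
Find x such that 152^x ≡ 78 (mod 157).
15

Baby-step giant-step with step n = ⌈√157⌉ = 13.
Baby steps 152^j mod 157 (j:value) for j=0..12: 0:1, 1:152, 2:25, 3:32, 4:154, 5:15, 6:82, 7:61, 8:9, 9:112, 10:68, 11:131, 12:130.
Giant-step multiplier: 152^(-13) ≡ 152^(156-13) = 152^143 ≡ 107 (mod 157).
Giant steps γ_i = 78·107^i mod 157: γ_0=78, γ_1=25 (in table at j=2).
x = i·n + j = 1·13 + 2 = 15.
Check: 152^15 ≡ 78 (mod 157).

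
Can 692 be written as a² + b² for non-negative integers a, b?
4² + 26² (a=4, b=26)

Factorization: 692 = 2^2 × 173
By Fermat: n is sum of two squares iff every prime p ≡ 3 (mod 4) appears to even power.
All primes ≡ 3 (mod 4) appear to even power.
Search a = 0, 1, 2, … for 692 - a² a perfect square: first hit at a = 4: 692 - 16 = 676 = 26².
692 = 4² + 26² = 16 + 676 ✓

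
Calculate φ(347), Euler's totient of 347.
346

347 = 347
φ(n) = n × ∏(1 - 1/p) for each prime p dividing n
φ(347) = 347 × (1 - 1/347) = 346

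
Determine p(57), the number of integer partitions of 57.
614154

p(n) counts ways to write n as a sum of positive integers (order ignored).
Euler's pentagonal recurrence: p(k) = p(k-1) + p(k-2) - p(k-5) - p(k-7) + p(k-12) + p(k-15) - ... (offsets j(3j∓1)/2, signs ++--, p(0)=1, p(<0)=0).
DP table for k = 0..56: p(0)=1, p(1)=1, p(2)=2, p(3)=3, p(4)=5, p(5)=7, p(6)=11, p(7)=15, p(8)=22, p(9)=30, p(10)=42, p(11)=56, p(12)=77, p(13)=101, p(14)=135, p(15)=176, p(16)=231, p(17)=297, p(18)=385, p(19)=490, p(20)=627, p(21)=792, p(22)=1002, p(23)=1255, p(24)=1575, p(25)=1958, p(26)=2436, p(27)=3010, p(28)=3718, p(29)=4565, p(30)=5604, p(31)=6842, p(32)=8349, p(33)=10143, p(34)=12310, p(35)=14883, p(36)=17977, p(37)=21637, p(38)=26015, p(39)=31185, p(40)=37338, p(41)=44583, p(42)=53174, p(43)=63261, p(44)=75175, p(45)=89134, p(46)=105558, p(47)=124754, p(48)=147273, p(49)=173525, p(50)=204226, p(51)=239943, p(52)=281589, p(53)=329931, p(54)=386155, p(55)=451276, p(56)=526823.
Final step: p(57) = p(56) + p(55) - p(52) - p(50) + p(45) + p(42) - p(35) - p(31) + p(22) + p(17) - p(6) - p(0)
= 526823 + 451276 - 281589 - 204226 + 89134 + 53174 - 14883 - 6842 + 1002 + 297 - 11 - 1
= 614154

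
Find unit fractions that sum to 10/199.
1/20 + 1/3980

Greedy algorithm:
10/199: ceiling(199/10) = 20, use 1/20
1/3980: ceiling(3980/1) = 3980, use 1/3980
Result: 10/199 = 1/20 + 1/3980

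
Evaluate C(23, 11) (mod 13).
0

Using Lucas' theorem:
Write n=23 and k=11 in base 13:
n in base 13: [1, 10]
k in base 13: [0, 11]
C(23,11) mod 13 = ∏ C(n_i, k_i) mod 13
Digit binomials (mod 13): C(1,0) = 1; C(10,11) = 0 (k_i > n_i)
Product: 1 × 0 = 0 ≡ 0 (mod 13)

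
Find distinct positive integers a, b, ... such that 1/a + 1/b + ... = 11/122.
1/12 + 1/147 + 1/35868

Greedy algorithm:
11/122: ceiling(122/11) = 12, use 1/12
5/732: ceiling(732/5) = 147, use 1/147
1/35868: ceiling(35868/1) = 35868, use 1/35868
Result: 11/122 = 1/12 + 1/147 + 1/35868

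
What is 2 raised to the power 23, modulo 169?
124

Repeated squaring. Binary of 23 = 10111.
2^1 ≡ 2 (mod 169); 2^2 ≡ 4 (mod 169); 2^4 ≡ 16 (mod 169); 2^8 ≡ 87 (mod 169); 2^16 ≡ 133 (mod 169)
2^23 = 2^1 × 2^2 × 2^4 × 2^16 ≡ 124 (mod 169)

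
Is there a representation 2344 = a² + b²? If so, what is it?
30² + 38² (a=30, b=38)

Factorization: 2344 = 2^3 × 293
By Fermat: n is sum of two squares iff every prime p ≡ 3 (mod 4) appears to even power.
All primes ≡ 3 (mod 4) appear to even power.
Search a = 0, 1, 2, … for 2344 - a² a perfect square: first hit at a = 30: 2344 - 900 = 1444 = 38².
2344 = 30² + 38² = 900 + 1444 ✓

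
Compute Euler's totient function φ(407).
360

407 = 11 × 37
φ(n) = n × ∏(1 - 1/p) for each prime p dividing n
φ(407) = 407 × (1 - 1/11) × (1 - 1/37) = 360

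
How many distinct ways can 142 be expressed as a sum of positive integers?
18440293320

p(n) counts ways to write n as a sum of positive integers (order ignored).
Euler's pentagonal recurrence: p(k) = p(k-1) + p(k-2) - p(k-5) - p(k-7) + p(k-12) + p(k-15) - ... (offsets j(3j∓1)/2, signs ++--, p(0)=1, p(<0)=0).
DP table for k = 0..141: p(0)=1, p(1)=1, p(2)=2, p(3)=3, p(4)=5, p(5)=7, p(6)=11, p(7)=15, p(8)=22, p(9)=30, p(10)=42, p(11)=56, p(12)=77, p(13)=101, p(14)=135, p(15)=176, p(16)=231, p(17)=297, p(18)=385, p(19)=490, p(20)=627, p(21)=792, p(22)=1002, p(23)=1255, p(24)=1575, p(25)=1958, p(26)=2436, p(27)=3010, p(28)=3718, p(29)=4565, p(30)=5604, p(31)=6842, p(32)=8349, p(33)=10143, p(34)=12310, p(35)=14883, p(36)=17977, p(37)=21637, p(38)=26015, p(39)=31185, p(40)=37338, p(41)=44583, p(42)=53174, p(43)=63261, p(44)=75175, p(45)=89134, p(46)=105558, p(47)=124754, p(48)=147273, p(49)=173525, p(50)=204226, p(51)=239943, p(52)=281589, p(53)=329931, p(54)=386155, p(55)=451276, p(56)=526823, p(57)=614154, p(58)=715220, p(59)=831820, p(60)=966467, p(61)=1121505, p(62)=1300156, p(63)=1505499, p(64)=1741630, p(65)=2012558, p(66)=2323520, p(67)=2679689, p(68)=3087735, p(69)=3554345, p(70)=4087968, p(71)=4697205, p(72)=5392783, p(73)=6185689, p(74)=7089500, p(75)=8118264, p(76)=9289091, p(77)=10619863, p(78)=12132164, p(79)=13848650, p(80)=15796476, p(81)=18004327, p(82)=20506255, p(83)=23338469, p(84)=26543660, p(85)=30167357, p(86)=34262962, p(87)=38887673, p(88)=44108109, p(89)=49995925, p(90)=56634173, p(91)=64112359, p(92)=72533807, p(93)=82010177, p(94)=92669720, p(95)=104651419, p(96)=118114304, p(97)=133230930, p(98)=150198136, p(99)=169229875, p(100)=190569292, p(101)=214481126, p(102)=241265379, p(103)=271248950, p(104)=304801365, p(105)=342325709, p(106)=384276336, p(107)=431149389, p(108)=483502844, p(109)=541946240, p(110)=607163746, p(111)=679903203, p(112)=761002156, p(113)=851376628, p(114)=952050665, p(115)=1064144451, p(116)=1188908248, p(117)=1327710076, p(118)=1482074143, p(119)=1653668665, p(120)=1844349560, p(121)=2056148051, p(122)=2291320912, p(123)=2552338241, p(124)=2841940500, p(125)=3163127352, p(126)=3519222692, p(127)=3913864295, p(128)=4351078600, p(129)=4835271870, p(130)=5371315400, p(131)=5964539504, p(132)=6620830889, p(133)=7346629512, p(134)=8149040695, p(135)=9035836076, p(136)=10015581680, p(137)=11097645016, p(138)=12292341831, p(139)=13610949895, p(140)=15065878135, p(141)=16670689208.
Final step: p(142) = p(141) + p(140) - p(137) - p(135) + p(130) + p(127) - p(120) - p(116) + p(107) + p(102) - p(91) - p(85) + p(72) + p(65) - p(50) - p(42) + p(25) + p(16)
= 16670689208 + 15065878135 - 11097645016 - 9035836076 + 5371315400 + 3913864295 - 1844349560 - 1188908248 + 431149389 + 241265379 - 64112359 - 30167357 + 5392783 + 2012558 - 204226 - 53174 + 1958 + 231
= 18440293320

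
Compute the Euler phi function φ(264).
80

264 = 2^3 × 3 × 11
φ(n) = n × ∏(1 - 1/p) for each prime p dividing n
φ(264) = 264 × (1 - 1/2) × (1 - 1/3) × (1 - 1/11) = 80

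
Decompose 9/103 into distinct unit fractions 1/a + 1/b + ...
1/12 + 1/248 + 1/76632

Greedy algorithm:
9/103: ceiling(103/9) = 12, use 1/12
5/1236: ceiling(1236/5) = 248, use 1/248
1/76632: ceiling(76632/1) = 76632, use 1/76632
Result: 9/103 = 1/12 + 1/248 + 1/76632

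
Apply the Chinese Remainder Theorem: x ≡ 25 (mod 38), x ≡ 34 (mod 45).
709

Using Chinese Remainder Theorem:
M = 38 × 45 = 1710
M1 = 45, M2 = 38
y1 = 45^(-1) mod 38 = 11
y2 = 38^(-1) mod 45 = 32
x = (25×45×11 + 34×38×32) mod 1710 = 709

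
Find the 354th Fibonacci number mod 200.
72

Matrix identity: Q^n = [[F_(n+1), F_n], [F_n, F_(n-1)]] with Q = [[1,1],[1,0]].
n = 354 = 101100010₂. Square-and-multiply, entries mod 200:
Q^1 = [[1,1],[1,0]]
Q^2 = (Q^1)² = [[2,1],[1,1]]
Q^5 = (Q^2)²·Q = [[8,5],[5,3]]
Q^11 = (Q^5)²·Q = [[144,89],[89,55]]
Q^22 = (Q^11)² = [[57,111],[111,146]]
Q^44 = (Q^22)² = [[170,133],[133,37]]
Q^88 = (Q^44)² = [[189,131],[131,58]]
Q^177 = (Q^88)²·Q = [[39,82],[82,157]]
Q^354 = (Q^177)² = [[45,72],[72,173]]
F_354 mod 200 = Q^354[0][1] = 72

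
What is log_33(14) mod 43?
2

Baby-step giant-step with step n = ⌈√43⌉ = 7.
Baby steps 33^j mod 43 (j:value) for j=0..6: 0:1, 1:33, 2:14, 3:32, 4:24, 5:18, 6:35.
h = 14 is already in the table at j=2, so x = 2.
Check: 33^2 ≡ 14 (mod 43).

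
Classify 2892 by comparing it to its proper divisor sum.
abundant

Proper divisors of 2892: sum = 1 + 2 + 3 + 4 + 6 + 12 + 241 + 482 + 723 + 964 + 1446 = 3884
Since 3884 > 2892, 2892 is abundant.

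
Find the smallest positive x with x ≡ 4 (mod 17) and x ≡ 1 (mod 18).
55

Using Chinese Remainder Theorem:
M = 17 × 18 = 306
M1 = 18, M2 = 17
y1 = 18^(-1) mod 17 = 1
y2 = 17^(-1) mod 18 = 17
x = (4×18×1 + 1×17×17) mod 306 = 55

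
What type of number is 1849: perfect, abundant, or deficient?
deficient

Proper divisors of 1849: sum = 1 + 43 = 44
Since 44 < 1849, 1849 is deficient.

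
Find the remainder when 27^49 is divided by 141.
84

Repeated squaring. Binary of 49 = 110001.
27^1 ≡ 27 (mod 141); 27^2 ≡ 24 (mod 141); 27^4 ≡ 12 (mod 141); 27^8 ≡ 3 (mod 141); 27^16 ≡ 9 (mod 141); 27^32 ≡ 81 (mod 141)
27^49 = 27^1 × 27^16 × 27^32 ≡ 84 (mod 141)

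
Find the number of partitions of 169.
250438925115

p(n) counts ways to write n as a sum of positive integers (order ignored).
Euler's pentagonal recurrence: p(k) = p(k-1) + p(k-2) - p(k-5) - p(k-7) + p(k-12) + p(k-15) - ... (offsets j(3j∓1)/2, signs ++--, p(0)=1, p(<0)=0).
DP table for k = 0..168: p(0)=1, p(1)=1, p(2)=2, p(3)=3, p(4)=5, p(5)=7, p(6)=11, p(7)=15, p(8)=22, p(9)=30, p(10)=42, p(11)=56, p(12)=77, p(13)=101, p(14)=135, p(15)=176, p(16)=231, p(17)=297, p(18)=385, p(19)=490, p(20)=627, p(21)=792, p(22)=1002, p(23)=1255, p(24)=1575, p(25)=1958, p(26)=2436, p(27)=3010, p(28)=3718, p(29)=4565, p(30)=5604, p(31)=6842, p(32)=8349, p(33)=10143, p(34)=12310, p(35)=14883, p(36)=17977, p(37)=21637, p(38)=26015, p(39)=31185, p(40)=37338, p(41)=44583, p(42)=53174, p(43)=63261, p(44)=75175, p(45)=89134, p(46)=105558, p(47)=124754, p(48)=147273, p(49)=173525, p(50)=204226, p(51)=239943, p(52)=281589, p(53)=329931, p(54)=386155, p(55)=451276, p(56)=526823, p(57)=614154, p(58)=715220, p(59)=831820, p(60)=966467, p(61)=1121505, p(62)=1300156, p(63)=1505499, p(64)=1741630, p(65)=2012558, p(66)=2323520, p(67)=2679689, p(68)=3087735, p(69)=3554345, p(70)=4087968, p(71)=4697205, p(72)=5392783, p(73)=6185689, p(74)=7089500, p(75)=8118264, p(76)=9289091, p(77)=10619863, p(78)=12132164, p(79)=13848650, p(80)=15796476, p(81)=18004327, p(82)=20506255, p(83)=23338469, p(84)=26543660, p(85)=30167357, p(86)=34262962, p(87)=38887673, p(88)=44108109, p(89)=49995925, p(90)=56634173, p(91)=64112359, p(92)=72533807, p(93)=82010177, p(94)=92669720, p(95)=104651419, p(96)=118114304, p(97)=133230930, p(98)=150198136, p(99)=169229875, p(100)=190569292, p(101)=214481126, p(102)=241265379, p(103)=271248950, p(104)=304801365, p(105)=342325709, p(106)=384276336, p(107)=431149389, p(108)=483502844, p(109)=541946240, p(110)=607163746, p(111)=679903203, p(112)=761002156, p(113)=851376628, p(114)=952050665, p(115)=1064144451, p(116)=1188908248, p(117)=1327710076, p(118)=1482074143, p(119)=1653668665, p(120)=1844349560, p(121)=2056148051, p(122)=2291320912, p(123)=2552338241, p(124)=2841940500, p(125)=3163127352, p(126)=3519222692, p(127)=3913864295, p(128)=4351078600, p(129)=4835271870, p(130)=5371315400, p(131)=5964539504, p(132)=6620830889, p(133)=7346629512, p(134)=8149040695, p(135)=9035836076, p(136)=10015581680, p(137)=11097645016, p(138)=12292341831, p(139)=13610949895, p(140)=15065878135, p(141)=16670689208, p(142)=18440293320, p(143)=20390982757, p(144)=22540654445, p(145)=24908858009, p(146)=27517052599, p(147)=30388671978, p(148)=33549419497, p(149)=37027355200, p(150)=40853235313, p(151)=45060624582, p(152)=49686288421, p(153)=54770336324, p(154)=60356673280, p(155)=66493182097, p(156)=73232243759, p(157)=80630964769, p(158)=88751778802, p(159)=97662728555, p(160)=107438159466, p(161)=118159068427, p(162)=129913904637, p(163)=142798995930, p(164)=156919475295, p(165)=172389800255, p(166)=189334822579, p(167)=207890420102, p(168)=228204732751.
Final step: p(169) = p(168) + p(167) - p(164) - p(162) + p(157) + p(154) - p(147) - p(143) + p(134) + p(129) - p(118) - p(112) + p(99) + p(92) - p(77) - p(69) + p(52) + p(43) - p(24) - p(14)
= 228204732751 + 207890420102 - 156919475295 - 129913904637 + 80630964769 + 60356673280 - 30388671978 - 20390982757 + 8149040695 + 4835271870 - 1482074143 - 761002156 + 169229875 + 72533807 - 10619863 - 3554345 + 281589 + 63261 - 1575 - 135
= 250438925115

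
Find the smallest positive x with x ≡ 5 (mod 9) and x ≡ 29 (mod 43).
158

Using Chinese Remainder Theorem:
M = 9 × 43 = 387
M1 = 43, M2 = 9
y1 = 43^(-1) mod 9 = 4
y2 = 9^(-1) mod 43 = 24
x = (5×43×4 + 29×9×24) mod 387 = 158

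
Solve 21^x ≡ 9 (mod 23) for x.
16

Baby-step giant-step with step n = ⌈√23⌉ = 5.
Baby steps 21^j mod 23 (j:value) for j=0..4: 0:1, 1:21, 2:4, 3:15, 4:16.
Giant-step multiplier: 21^(-5) ≡ 21^(22-5) = 21^17 ≡ 5 (mod 23).
Giant steps γ_i = 9·5^i mod 23: γ_0=9, γ_1=22, γ_2=18, γ_3=21 (in table at j=1).
x = i·n + j = 3·5 + 1 = 16.
Check: 21^16 ≡ 9 (mod 23).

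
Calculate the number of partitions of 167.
207890420102

p(n) counts ways to write n as a sum of positive integers (order ignored).
Euler's pentagonal recurrence: p(k) = p(k-1) + p(k-2) - p(k-5) - p(k-7) + p(k-12) + p(k-15) - ... (offsets j(3j∓1)/2, signs ++--, p(0)=1, p(<0)=0).
DP table for k = 0..166: p(0)=1, p(1)=1, p(2)=2, p(3)=3, p(4)=5, p(5)=7, p(6)=11, p(7)=15, p(8)=22, p(9)=30, p(10)=42, p(11)=56, p(12)=77, p(13)=101, p(14)=135, p(15)=176, p(16)=231, p(17)=297, p(18)=385, p(19)=490, p(20)=627, p(21)=792, p(22)=1002, p(23)=1255, p(24)=1575, p(25)=1958, p(26)=2436, p(27)=3010, p(28)=3718, p(29)=4565, p(30)=5604, p(31)=6842, p(32)=8349, p(33)=10143, p(34)=12310, p(35)=14883, p(36)=17977, p(37)=21637, p(38)=26015, p(39)=31185, p(40)=37338, p(41)=44583, p(42)=53174, p(43)=63261, p(44)=75175, p(45)=89134, p(46)=105558, p(47)=124754, p(48)=147273, p(49)=173525, p(50)=204226, p(51)=239943, p(52)=281589, p(53)=329931, p(54)=386155, p(55)=451276, p(56)=526823, p(57)=614154, p(58)=715220, p(59)=831820, p(60)=966467, p(61)=1121505, p(62)=1300156, p(63)=1505499, p(64)=1741630, p(65)=2012558, p(66)=2323520, p(67)=2679689, p(68)=3087735, p(69)=3554345, p(70)=4087968, p(71)=4697205, p(72)=5392783, p(73)=6185689, p(74)=7089500, p(75)=8118264, p(76)=9289091, p(77)=10619863, p(78)=12132164, p(79)=13848650, p(80)=15796476, p(81)=18004327, p(82)=20506255, p(83)=23338469, p(84)=26543660, p(85)=30167357, p(86)=34262962, p(87)=38887673, p(88)=44108109, p(89)=49995925, p(90)=56634173, p(91)=64112359, p(92)=72533807, p(93)=82010177, p(94)=92669720, p(95)=104651419, p(96)=118114304, p(97)=133230930, p(98)=150198136, p(99)=169229875, p(100)=190569292, p(101)=214481126, p(102)=241265379, p(103)=271248950, p(104)=304801365, p(105)=342325709, p(106)=384276336, p(107)=431149389, p(108)=483502844, p(109)=541946240, p(110)=607163746, p(111)=679903203, p(112)=761002156, p(113)=851376628, p(114)=952050665, p(115)=1064144451, p(116)=1188908248, p(117)=1327710076, p(118)=1482074143, p(119)=1653668665, p(120)=1844349560, p(121)=2056148051, p(122)=2291320912, p(123)=2552338241, p(124)=2841940500, p(125)=3163127352, p(126)=3519222692, p(127)=3913864295, p(128)=4351078600, p(129)=4835271870, p(130)=5371315400, p(131)=5964539504, p(132)=6620830889, p(133)=7346629512, p(134)=8149040695, p(135)=9035836076, p(136)=10015581680, p(137)=11097645016, p(138)=12292341831, p(139)=13610949895, p(140)=15065878135, p(141)=16670689208, p(142)=18440293320, p(143)=20390982757, p(144)=22540654445, p(145)=24908858009, p(146)=27517052599, p(147)=30388671978, p(148)=33549419497, p(149)=37027355200, p(150)=40853235313, p(151)=45060624582, p(152)=49686288421, p(153)=54770336324, p(154)=60356673280, p(155)=66493182097, p(156)=73232243759, p(157)=80630964769, p(158)=88751778802, p(159)=97662728555, p(160)=107438159466, p(161)=118159068427, p(162)=129913904637, p(163)=142798995930, p(164)=156919475295, p(165)=172389800255, p(166)=189334822579.
Final step: p(167) = p(166) + p(165) - p(162) - p(160) + p(155) + p(152) - p(145) - p(141) + p(132) + p(127) - p(116) - p(110) + p(97) + p(90) - p(75) - p(67) + p(50) + p(41) - p(22) - p(12)
= 189334822579 + 172389800255 - 129913904637 - 107438159466 + 66493182097 + 49686288421 - 24908858009 - 16670689208 + 6620830889 + 3913864295 - 1188908248 - 607163746 + 133230930 + 56634173 - 8118264 - 2679689 + 204226 + 44583 - 1002 - 77
= 207890420102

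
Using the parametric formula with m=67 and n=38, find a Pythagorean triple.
(3045, 5092, 5933)

Euclid's formula: a = m² - n², b = 2mn, c = m² + n²
m = 67, n = 38
a = 67² - 38² = 4489 - 1444 = 3045
b = 2 × 67 × 38 = 5092
c = 67² + 38² = 4489 + 1444 = 5933
Verification: 3045² + 5092² = 9272025 + 25928464 = 35200489 = 5933² ✓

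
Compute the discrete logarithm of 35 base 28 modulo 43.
12

Baby-step giant-step with step n = ⌈√43⌉ = 7.
Baby steps 28^j mod 43 (j:value) for j=0..6: 0:1, 1:28, 2:10, 3:22, 4:14, 5:5, 6:11.
Giant-step multiplier: 28^(-7) ≡ 28^(42-7) = 28^35 ≡ 37 (mod 43).
Giant steps γ_i = 35·37^i mod 43: γ_0=35, γ_1=5 (in table at j=5).
x = i·n + j = 1·7 + 5 = 12.
Check: 28^12 ≡ 35 (mod 43).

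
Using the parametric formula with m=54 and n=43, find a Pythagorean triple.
(1067, 4644, 4765)

Euclid's formula: a = m² - n², b = 2mn, c = m² + n²
m = 54, n = 43
a = 54² - 43² = 2916 - 1849 = 1067
b = 2 × 54 × 43 = 4644
c = 54² + 43² = 2916 + 1849 = 4765
Verification: 1067² + 4644² = 1138489 + 21566736 = 22705225 = 4765² ✓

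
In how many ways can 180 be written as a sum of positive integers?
684957390936

p(n) counts ways to write n as a sum of positive integers (order ignored).
Euler's pentagonal recurrence: p(k) = p(k-1) + p(k-2) - p(k-5) - p(k-7) + p(k-12) + p(k-15) - ... (offsets j(3j∓1)/2, signs ++--, p(0)=1, p(<0)=0).
DP table for k = 0..179: p(0)=1, p(1)=1, p(2)=2, p(3)=3, p(4)=5, p(5)=7, p(6)=11, p(7)=15, p(8)=22, p(9)=30, p(10)=42, p(11)=56, p(12)=77, p(13)=101, p(14)=135, p(15)=176, p(16)=231, p(17)=297, p(18)=385, p(19)=490, p(20)=627, p(21)=792, p(22)=1002, p(23)=1255, p(24)=1575, p(25)=1958, p(26)=2436, p(27)=3010, p(28)=3718, p(29)=4565, p(30)=5604, p(31)=6842, p(32)=8349, p(33)=10143, p(34)=12310, p(35)=14883, p(36)=17977, p(37)=21637, p(38)=26015, p(39)=31185, p(40)=37338, p(41)=44583, p(42)=53174, p(43)=63261, p(44)=75175, p(45)=89134, p(46)=105558, p(47)=124754, p(48)=147273, p(49)=173525, p(50)=204226, p(51)=239943, p(52)=281589, p(53)=329931, p(54)=386155, p(55)=451276, p(56)=526823, p(57)=614154, p(58)=715220, p(59)=831820, p(60)=966467, p(61)=1121505, p(62)=1300156, p(63)=1505499, p(64)=1741630, p(65)=2012558, p(66)=2323520, p(67)=2679689, p(68)=3087735, p(69)=3554345, p(70)=4087968, p(71)=4697205, p(72)=5392783, p(73)=6185689, p(74)=7089500, p(75)=8118264, p(76)=9289091, p(77)=10619863, p(78)=12132164, p(79)=13848650, p(80)=15796476, p(81)=18004327, p(82)=20506255, p(83)=23338469, p(84)=26543660, p(85)=30167357, p(86)=34262962, p(87)=38887673, p(88)=44108109, p(89)=49995925, p(90)=56634173, p(91)=64112359, p(92)=72533807, p(93)=82010177, p(94)=92669720, p(95)=104651419, p(96)=118114304, p(97)=133230930, p(98)=150198136, p(99)=169229875, p(100)=190569292, p(101)=214481126, p(102)=241265379, p(103)=271248950, p(104)=304801365, p(105)=342325709, p(106)=384276336, p(107)=431149389, p(108)=483502844, p(109)=541946240, p(110)=607163746, p(111)=679903203, p(112)=761002156, p(113)=851376628, p(114)=952050665, p(115)=1064144451, p(116)=1188908248, p(117)=1327710076, p(118)=1482074143, p(119)=1653668665, p(120)=1844349560, p(121)=2056148051, p(122)=2291320912, p(123)=2552338241, p(124)=2841940500, p(125)=3163127352, p(126)=3519222692, p(127)=3913864295, p(128)=4351078600, p(129)=4835271870, p(130)=5371315400, p(131)=5964539504, p(132)=6620830889, p(133)=7346629512, p(134)=8149040695, p(135)=9035836076, p(136)=10015581680, p(137)=11097645016, p(138)=12292341831, p(139)=13610949895, p(140)=15065878135, p(141)=16670689208, p(142)=18440293320, p(143)=20390982757, p(144)=22540654445, p(145)=24908858009, p(146)=27517052599, p(147)=30388671978, p(148)=33549419497, p(149)=37027355200, p(150)=40853235313, p(151)=45060624582, p(152)=49686288421, p(153)=54770336324, p(154)=60356673280, p(155)=66493182097, p(156)=73232243759, p(157)=80630964769, p(158)=88751778802, p(159)=97662728555, p(160)=107438159466, p(161)=118159068427, p(162)=129913904637, p(163)=142798995930, p(164)=156919475295, p(165)=172389800255, p(166)=189334822579, p(167)=207890420102, p(168)=228204732751, p(169)=250438925115, p(170)=274768617130, p(171)=301384802048, p(172)=330495499613, p(173)=362326859895, p(174)=397125074750, p(175)=435157697830, p(176)=476715857290, p(177)=522115831195, p(178)=571701605655, p(179)=625846753120.
Final step: p(180) = p(179) + p(178) - p(175) - p(173) + p(168) + p(165) - p(158) - p(154) + p(145) + p(140) - p(129) - p(123) + p(110) + p(103) - p(88) - p(80) + p(63) + p(54) - p(35) - p(25) + p(4)
= 625846753120 + 571701605655 - 435157697830 - 362326859895 + 228204732751 + 172389800255 - 88751778802 - 60356673280 + 24908858009 + 15065878135 - 4835271870 - 2552338241 + 607163746 + 271248950 - 44108109 - 15796476 + 1505499 + 386155 - 14883 - 1958 + 5
= 684957390936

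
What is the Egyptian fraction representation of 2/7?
1/4 + 1/28

Greedy algorithm:
2/7: ceiling(7/2) = 4, use 1/4
1/28: ceiling(28/1) = 28, use 1/28
Result: 2/7 = 1/4 + 1/28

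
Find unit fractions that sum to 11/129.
1/12 + 1/516

Greedy algorithm:
11/129: ceiling(129/11) = 12, use 1/12
1/516: ceiling(516/1) = 516, use 1/516
Result: 11/129 = 1/12 + 1/516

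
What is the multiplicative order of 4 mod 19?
9

19 is prime, so ord(4) divides φ(19) = 18.
Divisors of 18: 1, 2, 3, 6, 9, 18.
Repeated squaring: 4^1 ≡ 4, 4^2 ≡ 16, 4^4 ≡ 9, 4^8 ≡ 5, 4^16 ≡ 6 (mod 19).
Test 4^d mod 19 for each divisor d in increasing order:
4^1 ≡ 4
4^2 ≡ 16
4^3 = 4^2·4^1 ≡ 7
4^6 = 4^4·4^2 ≡ 11
4^9 = 4^8·4^1 ≡ 1  ← first divisor giving 1
The order is 9.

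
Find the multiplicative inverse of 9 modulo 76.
17

gcd(9, 76) = 1, so the inverse exists.
Extended Euclidean algorithm on (76, 9):
76 = 8 × 9 + 4  ⟹  4 = (1)·76 + (-8)·9
9 = 2 × 4 + 1  ⟹  1 = (-2)·76 + (17)·9
So (17)·9 ≡ 1 (mod 76), i.e. 9^(-1) ≡ 17 (mod 76).
Check: 9 × 17 = 153 ≡ 1 (mod 76)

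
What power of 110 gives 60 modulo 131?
10

Baby-step giant-step with step n = ⌈√131⌉ = 12.
Baby steps 110^j mod 131 (j:value) for j=0..11: 0:1, 1:110, 2:48, 3:40, 4:77, 5:86, 6:28, 7:67, 8:34, 9:72, 10:60, 11:50.
h = 60 is already in the table at j=10, so x = 10.
Check: 110^10 ≡ 60 (mod 131).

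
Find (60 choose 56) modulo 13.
5

Using Lucas' theorem:
Write n=60 and k=56 in base 13:
n in base 13: [4, 8]
k in base 13: [4, 4]
C(60,56) mod 13 = ∏ C(n_i, k_i) mod 13
Digit binomials (mod 13): C(4,4) = 1; C(8,4) = 70 ≡ 5
Product: 1 × 5 = 5 ≡ 5 (mod 13)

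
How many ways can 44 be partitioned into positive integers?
75175

p(n) counts ways to write n as a sum of positive integers (order ignored).
Euler's pentagonal recurrence: p(k) = p(k-1) + p(k-2) - p(k-5) - p(k-7) + p(k-12) + p(k-15) - ... (offsets j(3j∓1)/2, signs ++--, p(0)=1, p(<0)=0).
DP table for k = 0..43: p(0)=1, p(1)=1, p(2)=2, p(3)=3, p(4)=5, p(5)=7, p(6)=11, p(7)=15, p(8)=22, p(9)=30, p(10)=42, p(11)=56, p(12)=77, p(13)=101, p(14)=135, p(15)=176, p(16)=231, p(17)=297, p(18)=385, p(19)=490, p(20)=627, p(21)=792, p(22)=1002, p(23)=1255, p(24)=1575, p(25)=1958, p(26)=2436, p(27)=3010, p(28)=3718, p(29)=4565, p(30)=5604, p(31)=6842, p(32)=8349, p(33)=10143, p(34)=12310, p(35)=14883, p(36)=17977, p(37)=21637, p(38)=26015, p(39)=31185, p(40)=37338, p(41)=44583, p(42)=53174, p(43)=63261.
Final step: p(44) = p(43) + p(42) - p(39) - p(37) + p(32) + p(29) - p(22) - p(18) + p(9) + p(4)
= 63261 + 53174 - 31185 - 21637 + 8349 + 4565 - 1002 - 385 + 30 + 5
= 75175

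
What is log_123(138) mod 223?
32

Baby-step giant-step with step n = ⌈√223⌉ = 15.
Baby steps 123^j mod 223 (j:value) for j=0..14: 0:1, 1:123, 2:188, 3:155, 4:110, 5:150, 6:164, 7:102, 8:58, 9:221, 10:200, 11:70, 12:136, 13:3, 14:146.
Giant-step multiplier: 123^(-15) ≡ 123^(222-15) = 123^207 ≡ 206 (mod 223).
Giant steps γ_i = 138·206^i mod 223: γ_0=138, γ_1=107, γ_2=188 (in table at j=2).
x = i·n + j = 2·15 + 2 = 32.
Check: 123^32 ≡ 138 (mod 223).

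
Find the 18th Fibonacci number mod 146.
102

Matrix identity: Q^n = [[F_(n+1), F_n], [F_n, F_(n-1)]] with Q = [[1,1],[1,0]].
n = 18 = 10010₂. Square-and-multiply, entries mod 146:
Q^1 = [[1,1],[1,0]]
Q^2 = (Q^1)² = [[2,1],[1,1]]
Q^4 = (Q^2)² = [[5,3],[3,2]]
Q^9 = (Q^4)²·Q = [[55,34],[34,21]]
Q^18 = (Q^9)² = [[93,102],[102,137]]
F_18 mod 146 = Q^18[0][1] = 102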